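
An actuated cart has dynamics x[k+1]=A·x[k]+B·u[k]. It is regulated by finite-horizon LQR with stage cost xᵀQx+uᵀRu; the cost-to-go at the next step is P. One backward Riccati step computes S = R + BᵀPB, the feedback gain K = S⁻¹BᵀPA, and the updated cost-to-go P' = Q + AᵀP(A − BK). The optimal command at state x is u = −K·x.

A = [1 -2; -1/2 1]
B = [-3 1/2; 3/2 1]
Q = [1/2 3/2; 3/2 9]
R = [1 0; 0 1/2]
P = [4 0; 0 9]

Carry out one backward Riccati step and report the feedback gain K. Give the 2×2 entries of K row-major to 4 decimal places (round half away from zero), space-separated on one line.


BᵀP = [-12.0000 13.5000; 2.0000 9.0000]
S = R + BᵀPB = [1 0; 0 1/2] + [56.2500 7.5000; 7.5000 10.0000] = [57.2500 7.5000; 7.5000 10.5000]
BᵀPA = [-18.7500 37.5000; -2.5000 5.0000]
K = S⁻¹·BᵀPA = [-0.3269 0.6538; -0.0046 0.0092]
A−BK = [0.0216 -0.0431; -0.0050 0.0101]
AᵀP(A−BK) = [0.1090 -0.2179; -0.2179 0.4359]
P' = Q + AᵀP(A−BK) = [0.6090 1.2821; 1.2821 9.4359]
tr(P') = 10.0448

-0.3269 0.6538 -0.0046 0.0092


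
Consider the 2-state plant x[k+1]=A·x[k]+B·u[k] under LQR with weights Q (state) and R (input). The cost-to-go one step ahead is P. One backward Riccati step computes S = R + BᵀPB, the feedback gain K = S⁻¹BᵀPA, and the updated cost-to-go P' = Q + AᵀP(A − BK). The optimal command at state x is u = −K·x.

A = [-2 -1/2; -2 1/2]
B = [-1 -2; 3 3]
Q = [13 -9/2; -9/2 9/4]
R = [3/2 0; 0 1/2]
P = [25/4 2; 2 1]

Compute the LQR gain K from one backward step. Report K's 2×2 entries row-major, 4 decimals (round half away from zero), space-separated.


-1.8140 -0.0814 2.0332 0.2890

BᵀP = [-0.2500 1.0000; -6.5000 -1.0000]
S = R + BᵀPB = [3/2 0; 0 1/2] + [3.2500 3.5000; 3.5000 10.0000] = [4.7500 3.5000; 3.5000 10.5000]
BᵀPA = [-1.5000 0.6250; 15.0000 2.7500]
K = S⁻¹·BᵀPA = [-1.8140 -0.0814; 2.0332 0.2890]
A−BK = [0.2525 -0.0033; -2.6578 -0.1229]
AᵀP(A−BK) = [11.7807 0.7924; 0.7924 0.0685]
P' = Q + AᵀP(A−BK) = [24.7807 -3.7076; -3.7076 2.3185]
tr(P') = 27.0993


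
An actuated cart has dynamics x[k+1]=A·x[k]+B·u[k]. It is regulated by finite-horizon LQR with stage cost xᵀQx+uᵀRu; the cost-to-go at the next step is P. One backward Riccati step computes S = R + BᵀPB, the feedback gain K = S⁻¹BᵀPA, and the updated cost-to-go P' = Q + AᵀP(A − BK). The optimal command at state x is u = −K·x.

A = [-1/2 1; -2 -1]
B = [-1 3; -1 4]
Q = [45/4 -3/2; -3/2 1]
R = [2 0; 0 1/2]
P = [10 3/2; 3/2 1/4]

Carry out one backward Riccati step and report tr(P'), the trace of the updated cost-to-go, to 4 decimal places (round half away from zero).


BᵀP = [-11.5000 -1.7500; 36.0000 5.5000]
S = R + BᵀPB = [2 0; 0 1/2] + [13.2500 -41.5000; -41.5000 130.0000] = [15.2500 -41.5000; -41.5000 130.5000]
BᵀPA = [9.2500 -9.7500; -29.0000 30.5000]
K = S⁻¹·BᵀPA = [0.0135 -0.0247; -0.2179 0.2259]
A−BK = [0.1673 0.2977; -1.1148 -1.9281]
AᵀP(A−BK) = [0.0552 0.0285; 0.0285 0.1204]
P' = Q + AᵀP(A−BK) = [11.3052 -1.4715; -1.4715 1.1204]
tr(P') = 12.4256

12.4256


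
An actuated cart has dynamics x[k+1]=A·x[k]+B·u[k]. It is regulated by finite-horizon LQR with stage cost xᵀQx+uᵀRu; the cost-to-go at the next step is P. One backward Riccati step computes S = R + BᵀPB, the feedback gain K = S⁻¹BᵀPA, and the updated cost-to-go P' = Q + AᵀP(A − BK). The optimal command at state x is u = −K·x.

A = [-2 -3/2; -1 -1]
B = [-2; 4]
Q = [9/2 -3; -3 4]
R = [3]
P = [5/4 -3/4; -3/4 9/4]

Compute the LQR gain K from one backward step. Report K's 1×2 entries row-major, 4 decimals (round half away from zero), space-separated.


BᵀP = [-5.5000 10.5000]
S = R + BᵀPB = [3] + [53.0000] = [56.0000]
BᵀPA = [0.5000 -2.2500]
K = S⁻¹·BᵀPA = [0.0089 -0.0402]
A−BK = [-1.9821 -1.5804; -1.0357 -0.8393]
AᵀP(A−BK) = [4.2455 3.3951; 3.3951 2.7221]
P' = Q + AᵀP(A−BK) = [8.7455 0.3951; 0.3951 6.7221]
tr(P') = 15.4676

0.0089 -0.0402


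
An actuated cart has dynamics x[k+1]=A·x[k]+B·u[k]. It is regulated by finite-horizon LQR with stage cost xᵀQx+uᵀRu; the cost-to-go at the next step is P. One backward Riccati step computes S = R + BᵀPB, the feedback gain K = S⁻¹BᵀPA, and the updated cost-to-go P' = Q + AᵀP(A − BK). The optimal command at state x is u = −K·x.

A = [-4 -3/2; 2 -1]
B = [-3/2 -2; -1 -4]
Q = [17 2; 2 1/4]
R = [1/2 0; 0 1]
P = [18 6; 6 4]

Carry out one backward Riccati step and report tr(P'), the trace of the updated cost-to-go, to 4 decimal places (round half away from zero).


29.6834

BᵀP = [-33.0000 -13.0000; -60.0000 -28.0000]
S = R + BᵀPB = [1/2 0; 0 1] + [62.5000 118.0000; 118.0000 232.0000] = [63.0000 118.0000; 118.0000 233.0000]
BᵀPA = [106.0000 62.5000; 184.0000 118.0000]
K = S⁻¹·BᵀPA = [3.9550 0.8457; -1.2132 0.0781]
A−BK = [-0.4940 -0.0752; 1.1020 0.1583]
AᵀP(A−BK) = [12.0106 1.9775; 1.9775 0.4228]
P' = Q + AᵀP(A−BK) = [29.0106 3.9775; 3.9775 0.6728]
tr(P') = 29.6834


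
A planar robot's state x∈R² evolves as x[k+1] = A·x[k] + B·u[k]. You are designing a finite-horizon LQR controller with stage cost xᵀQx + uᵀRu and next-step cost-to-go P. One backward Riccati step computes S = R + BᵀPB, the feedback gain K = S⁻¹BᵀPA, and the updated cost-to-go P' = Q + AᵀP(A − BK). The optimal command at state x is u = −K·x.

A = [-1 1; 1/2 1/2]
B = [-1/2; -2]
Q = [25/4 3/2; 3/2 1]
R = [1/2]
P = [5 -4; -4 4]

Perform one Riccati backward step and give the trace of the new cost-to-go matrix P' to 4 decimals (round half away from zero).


11.1987

BᵀP = [5.5000 -6.0000]
S = R + BᵀPB = [1/2] + [9.2500] = [9.7500]
BᵀPA = [-8.5000 2.5000]
K = S⁻¹·BᵀPA = [-0.8718 0.2564]
A−BK = [-1.4359 1.1282; -1.2436 1.0128]
AᵀP(A−BK) = [2.5897 -1.8205; -1.8205 1.3590]
P' = Q + AᵀP(A−BK) = [8.8397 -0.3205; -0.3205 2.3590]
tr(P') = 11.1987


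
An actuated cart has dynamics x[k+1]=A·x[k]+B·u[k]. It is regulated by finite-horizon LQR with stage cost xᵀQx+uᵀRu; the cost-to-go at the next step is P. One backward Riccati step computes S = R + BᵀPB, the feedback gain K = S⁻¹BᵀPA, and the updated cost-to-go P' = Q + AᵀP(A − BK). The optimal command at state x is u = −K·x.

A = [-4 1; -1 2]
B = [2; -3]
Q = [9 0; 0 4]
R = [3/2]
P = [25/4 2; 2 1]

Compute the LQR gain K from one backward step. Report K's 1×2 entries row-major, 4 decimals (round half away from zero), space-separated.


-2.3478 0.7391

BᵀP = [6.5000 1.0000]
S = R + BᵀPB = [3/2] + [10.0000] = [11.5000]
BᵀPA = [-27.0000 8.5000]
K = S⁻¹·BᵀPA = [-2.3478 0.7391]
A−BK = [0.6957 -0.4783; -8.0435 4.2174]
AᵀP(A−BK) = [53.6087 -25.0435; -25.0435 11.9674]
P' = Q + AᵀP(A−BK) = [62.6087 -25.0435; -25.0435 15.9674]
tr(P') = 78.5761


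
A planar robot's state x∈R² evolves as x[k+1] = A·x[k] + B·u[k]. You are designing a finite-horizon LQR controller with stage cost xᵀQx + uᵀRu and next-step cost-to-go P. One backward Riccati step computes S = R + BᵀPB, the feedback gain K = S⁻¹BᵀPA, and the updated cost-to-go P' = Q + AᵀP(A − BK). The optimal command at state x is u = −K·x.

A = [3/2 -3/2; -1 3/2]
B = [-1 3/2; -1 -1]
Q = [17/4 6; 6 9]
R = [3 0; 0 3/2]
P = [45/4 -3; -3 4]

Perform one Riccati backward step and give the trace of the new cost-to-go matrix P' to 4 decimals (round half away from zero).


BᵀP = [-8.2500 -1.0000; 19.8750 -8.5000]
S = R + BᵀPB = [3 0; 0 3/2] + [9.2500 -11.3750; -11.3750 38.3125] = [12.2500 -11.3750; -11.3750 39.8125]
BᵀPA = [-11.3750 10.8750; 38.3125 -42.5625]
K = S⁻¹·BᵀPA = [-0.0476 -0.1429; 0.9487 -1.1099]
A−BK = [0.0293 0.0220; -0.0989 0.2473]
AᵀP(A−BK) = [1.4231 -1.6648; -1.6648 2.1264]
P' = Q + AᵀP(A−BK) = [5.6731 4.3352; 4.3352 11.1264]
tr(P') = 16.7995

16.7995


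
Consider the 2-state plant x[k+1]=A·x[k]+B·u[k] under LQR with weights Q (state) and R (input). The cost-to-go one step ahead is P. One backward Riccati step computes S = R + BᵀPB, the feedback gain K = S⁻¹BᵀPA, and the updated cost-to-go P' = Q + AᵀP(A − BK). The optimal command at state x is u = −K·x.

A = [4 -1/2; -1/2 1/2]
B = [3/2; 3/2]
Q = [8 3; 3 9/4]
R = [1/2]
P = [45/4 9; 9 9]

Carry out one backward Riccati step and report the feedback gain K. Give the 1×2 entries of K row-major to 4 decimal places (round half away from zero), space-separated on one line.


1.2477 -0.0195

BᵀP = [30.3750 27.0000]
S = R + BᵀPB = [1/2] + [86.0625] = [86.5625]
BᵀPA = [108.0000 -1.6875]
K = S⁻¹·BᵀPA = [1.2477 -0.0195]
A−BK = [2.1285 -0.4708; -2.3715 0.5292]
AᵀP(A−BK) = [11.5034 -2.3946; -2.3946 0.5296]
P' = Q + AᵀP(A−BK) = [19.5034 0.6054; 0.6054 2.7796]
tr(P') = 22.2830


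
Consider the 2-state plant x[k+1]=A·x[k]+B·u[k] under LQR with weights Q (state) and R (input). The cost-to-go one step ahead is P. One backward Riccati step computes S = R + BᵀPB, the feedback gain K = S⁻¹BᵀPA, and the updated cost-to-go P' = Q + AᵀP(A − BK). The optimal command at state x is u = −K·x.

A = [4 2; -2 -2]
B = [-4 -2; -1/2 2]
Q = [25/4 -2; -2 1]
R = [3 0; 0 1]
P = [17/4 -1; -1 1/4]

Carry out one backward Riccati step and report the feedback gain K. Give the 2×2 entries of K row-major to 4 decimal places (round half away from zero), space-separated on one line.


BᵀP = [-16.5000 3.8750; -10.5000 2.5000]
S = R + BᵀPB = [3 0; 0 1] + [64.0625 40.7500; 40.7500 26.0000] = [67.0625 40.7500; 40.7500 27.0000]
BᵀPA = [-73.7500 -40.7500; -47.0000 -26.0000]
K = S⁻¹·BᵀPA = [-0.5062 -0.2714; -0.9767 -0.5533]
A−BK = [0.0216 -0.1923; -0.2998 -1.0291]
AᵀP(A−BK) = [1.7602 0.9767; 0.9767 0.5533]
P' = Q + AᵀP(A−BK) = [8.0102 -1.0233; -1.0233 1.5533]
tr(P') = 9.5635

-0.5062 -0.2714 -0.9767 -0.5533


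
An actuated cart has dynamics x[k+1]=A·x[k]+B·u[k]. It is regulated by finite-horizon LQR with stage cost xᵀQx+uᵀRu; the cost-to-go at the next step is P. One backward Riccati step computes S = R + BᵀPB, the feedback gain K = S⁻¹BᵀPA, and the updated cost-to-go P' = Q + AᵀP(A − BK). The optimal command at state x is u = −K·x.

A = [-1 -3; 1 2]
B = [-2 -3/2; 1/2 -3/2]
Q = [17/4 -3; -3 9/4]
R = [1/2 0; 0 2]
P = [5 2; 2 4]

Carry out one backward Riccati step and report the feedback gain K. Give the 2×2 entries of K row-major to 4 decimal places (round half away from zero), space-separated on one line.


0.7064 1.8061 -0.3250 -0.5216

BᵀP = [-9.0000 -2.0000; -10.5000 -9.0000]
S = R + BᵀPB = [1/2 0; 0 2] + [17.0000 16.5000; 16.5000 29.2500] = [17.5000 16.5000; 16.5000 31.2500]
BᵀPA = [7.0000 23.0000; 1.5000 13.5000]
K = S⁻¹·BᵀPA = [0.7064 1.8061; -0.3250 -0.5216]
A−BK = [-0.0746 -0.1702; 0.1593 0.3145]
AᵀP(A−BK) = [0.5426 1.1397; 1.1397 2.5016]
P' = Q + AᵀP(A−BK) = [4.7926 -1.8603; -1.8603 4.7516]
tr(P') = 9.5442


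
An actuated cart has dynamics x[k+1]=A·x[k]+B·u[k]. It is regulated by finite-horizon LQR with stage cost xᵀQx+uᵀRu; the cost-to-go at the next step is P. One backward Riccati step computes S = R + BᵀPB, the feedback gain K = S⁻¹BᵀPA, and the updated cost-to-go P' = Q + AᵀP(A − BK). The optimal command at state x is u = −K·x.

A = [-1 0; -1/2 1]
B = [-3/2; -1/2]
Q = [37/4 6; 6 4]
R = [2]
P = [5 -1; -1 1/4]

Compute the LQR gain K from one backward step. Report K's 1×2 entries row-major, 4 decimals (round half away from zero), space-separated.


0.5344 0.1164

BᵀP = [-7.0000 1.3750]
S = R + BᵀPB = [2] + [9.8125] = [11.8125]
BᵀPA = [6.3125 1.3750]
K = S⁻¹·BᵀPA = [0.5344 0.1164]
A−BK = [-0.1984 0.1746; -0.2328 1.0582]
AᵀP(A−BK) = [0.6892 0.1402; 0.1402 0.0899]
P' = Q + AᵀP(A−BK) = [9.9392 6.1402; 6.1402 4.0899]
tr(P') = 14.0291


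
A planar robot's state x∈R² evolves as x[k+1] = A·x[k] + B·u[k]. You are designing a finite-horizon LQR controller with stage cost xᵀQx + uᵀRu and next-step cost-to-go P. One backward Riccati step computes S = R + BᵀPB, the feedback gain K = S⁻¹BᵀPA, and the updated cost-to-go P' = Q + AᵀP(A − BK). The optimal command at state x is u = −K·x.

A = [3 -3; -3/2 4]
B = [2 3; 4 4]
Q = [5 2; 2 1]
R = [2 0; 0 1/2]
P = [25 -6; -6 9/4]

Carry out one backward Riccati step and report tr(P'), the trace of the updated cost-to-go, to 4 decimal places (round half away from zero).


BᵀP = [26.0000 -3.0000; 51.0000 -9.0000]
S = R + BᵀPB = [2 0; 0 1/2] + [40.0000 66.0000; 66.0000 117.0000] = [42.0000 66.0000; 66.0000 117.5000]
BᵀPA = [82.5000 -90.0000; 166.5000 -189.0000]
K = S⁻¹·BᵀPA = [-2.2370 3.2798; 2.6736 -3.4508]
A−BK = [-0.5466 0.7927; -3.2461 4.6839]
AᵀP(A−BK) = [23.4686 -33.5285; -33.5285 47.9845]
P' = Q + AᵀP(A−BK) = [28.4686 -31.5285; -31.5285 48.9845]
tr(P') = 77.4530

77.4530


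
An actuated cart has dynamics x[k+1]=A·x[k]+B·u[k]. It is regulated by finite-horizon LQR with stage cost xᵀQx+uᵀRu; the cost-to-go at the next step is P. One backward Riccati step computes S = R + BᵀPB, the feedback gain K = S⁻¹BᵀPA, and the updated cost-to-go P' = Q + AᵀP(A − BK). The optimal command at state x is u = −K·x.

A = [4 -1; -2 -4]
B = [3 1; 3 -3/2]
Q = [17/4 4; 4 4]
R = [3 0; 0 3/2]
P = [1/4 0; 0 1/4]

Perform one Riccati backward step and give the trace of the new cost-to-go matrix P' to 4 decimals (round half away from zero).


13.3808

BᵀP = [0.7500 0.7500; 0.2500 -0.3750]
S = R + BᵀPB = [3 0; 0 3/2] + [4.5000 -0.3750; -0.3750 0.8125] = [7.5000 -0.3750; -0.3750 2.3125]
BᵀPA = [1.5000 -3.7500; 1.7500 1.2500]
K = S⁻¹·BᵀPA = [0.2398 -0.4768; 0.7956 0.4632]
A−BK = [2.4850 -0.0327; -1.5259 -1.8747]
AᵀP(A−BK) = [3.2480 0.9046; 0.9046 1.8828]
P' = Q + AᵀP(A−BK) = [7.4980 4.9046; 4.9046 5.8828]
tr(P') = 13.3808


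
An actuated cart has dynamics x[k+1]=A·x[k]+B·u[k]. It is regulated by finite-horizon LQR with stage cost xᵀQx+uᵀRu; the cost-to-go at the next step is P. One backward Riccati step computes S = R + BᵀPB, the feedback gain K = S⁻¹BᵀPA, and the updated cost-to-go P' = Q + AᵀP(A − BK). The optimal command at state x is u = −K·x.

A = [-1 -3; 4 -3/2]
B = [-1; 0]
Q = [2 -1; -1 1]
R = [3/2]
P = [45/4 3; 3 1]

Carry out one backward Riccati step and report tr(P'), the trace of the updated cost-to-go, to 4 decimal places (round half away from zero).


BᵀP = [-11.2500 -3.0000]
S = R + BᵀPB = [3/2] + [11.2500] = [12.7500]
BᵀPA = [-0.7500 38.2500]
K = S⁻¹·BᵀPA = [-0.0588 3.0000]
A−BK = [-1.0588 0.0000; 4.0000 -1.5000]
AᵀP(A−BK) = [3.2059 -1.5000; -1.5000 15.7500]
P' = Q + AᵀP(A−BK) = [5.2059 -2.5000; -2.5000 16.7500]
tr(P') = 21.9559

21.9559


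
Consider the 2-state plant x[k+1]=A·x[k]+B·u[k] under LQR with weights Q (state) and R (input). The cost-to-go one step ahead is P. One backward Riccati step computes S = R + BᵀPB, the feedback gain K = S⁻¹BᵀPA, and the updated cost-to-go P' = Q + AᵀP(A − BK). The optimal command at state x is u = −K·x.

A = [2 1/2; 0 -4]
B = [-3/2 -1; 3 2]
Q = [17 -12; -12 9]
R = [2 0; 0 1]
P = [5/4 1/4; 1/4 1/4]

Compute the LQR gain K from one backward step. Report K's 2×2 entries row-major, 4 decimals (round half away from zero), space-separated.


BᵀP = [-1.1250 0.3750; -0.7500 0.2500]
S = R + BᵀPB = [2 0; 0 1] + [2.8125 1.8750; 1.8750 1.2500] = [4.8125 1.8750; 1.8750 2.2500]
BᵀPA = [-2.2500 -2.0625; -1.5000 -1.3750]
K = S⁻¹·BᵀPA = [-0.3077 -0.2821; -0.4103 -0.3761]
A−BK = [1.1282 -0.2991; 1.7436 -2.4017]
AᵀP(A−BK) = [3.6923 -1.9487; -1.9487 2.2137]
P' = Q + AᵀP(A−BK) = [20.6923 -13.9487; -13.9487 11.2137]
tr(P') = 31.9060

-0.3077 -0.2821 -0.4103 -0.3761


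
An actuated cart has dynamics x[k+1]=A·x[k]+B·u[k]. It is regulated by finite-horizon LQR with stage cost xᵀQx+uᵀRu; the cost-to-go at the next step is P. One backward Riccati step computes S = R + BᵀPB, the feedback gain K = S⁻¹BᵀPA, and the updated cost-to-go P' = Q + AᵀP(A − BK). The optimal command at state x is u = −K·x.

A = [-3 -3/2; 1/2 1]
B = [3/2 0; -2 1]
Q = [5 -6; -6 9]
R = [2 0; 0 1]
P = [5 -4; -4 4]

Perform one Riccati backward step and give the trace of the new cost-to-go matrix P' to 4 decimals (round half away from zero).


BᵀP = [15.5000 -14.0000; -4.0000 4.0000]
S = R + BᵀPB = [2 0; 0 1] + [51.2500 -14.0000; -14.0000 4.0000] = [53.2500 -14.0000; -14.0000 5.0000]
BᵀPA = [-53.5000 -37.2500; 14.0000 10.0000]
K = S⁻¹·BᵀPA = [-1.0178 -0.6584; -0.0498 0.1566]
A−BK = [-1.4733 -0.5125; -1.4858 -0.4733]
AᵀP(A−BK) = [4.2456 2.0854; 2.0854 1.1601]
P' = Q + AᵀP(A−BK) = [9.2456 -3.9146; -3.9146 10.1601]
tr(P') = 19.4057

19.4057


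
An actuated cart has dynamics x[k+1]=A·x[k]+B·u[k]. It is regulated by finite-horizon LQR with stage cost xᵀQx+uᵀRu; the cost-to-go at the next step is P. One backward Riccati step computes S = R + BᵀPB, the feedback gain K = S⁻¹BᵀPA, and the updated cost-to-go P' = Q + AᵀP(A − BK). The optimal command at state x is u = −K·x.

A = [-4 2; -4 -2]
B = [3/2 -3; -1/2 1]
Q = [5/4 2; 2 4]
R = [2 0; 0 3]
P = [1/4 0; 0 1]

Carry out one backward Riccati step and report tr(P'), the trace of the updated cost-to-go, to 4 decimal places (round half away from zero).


27.8107

BᵀP = [0.3750 -0.5000; -0.7500 1.0000]
S = R + BᵀPB = [2 0; 0 3] + [0.8125 -1.6250; -1.6250 3.2500] = [2.8125 -1.6250; -1.6250 6.2500]
BᵀPA = [0.5000 1.7500; -1.0000 -3.5000]
K = S⁻¹·BᵀPA = [0.1004 0.3515; -0.1339 -0.4686]
A−BK = [-4.5523 0.0669; -3.8159 -1.3556]
AᵀP(A−BK) = [19.8159 5.3556; 5.3556 2.7448]
P' = Q + AᵀP(A−BK) = [21.0659 7.3556; 7.3556 6.7448]
tr(P') = 27.8107


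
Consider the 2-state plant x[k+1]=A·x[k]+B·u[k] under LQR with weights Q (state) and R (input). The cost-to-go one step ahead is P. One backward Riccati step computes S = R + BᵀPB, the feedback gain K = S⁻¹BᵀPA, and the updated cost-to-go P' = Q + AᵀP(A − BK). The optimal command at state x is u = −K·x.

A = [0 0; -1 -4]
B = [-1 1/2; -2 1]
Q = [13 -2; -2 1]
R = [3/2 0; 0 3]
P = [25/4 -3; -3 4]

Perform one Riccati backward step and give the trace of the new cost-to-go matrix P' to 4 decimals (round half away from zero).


BᵀP = [-0.2500 -5.0000; 0.1250 2.5000]
S = R + BᵀPB = [3/2 0; 0 3] + [10.2500 -5.1250; -5.1250 2.5625] = [11.7500 -5.1250; -5.1250 5.5625]
BᵀPA = [5.0000 20.0000; -2.5000 -10.0000]
K = S⁻¹·BᵀPA = [0.3837 1.5348; -0.0959 -0.3837]
A−BK = [0.4317 1.7266; -0.1367 -0.5468]
AᵀP(A−BK) = [1.8417 7.3669; 7.3669 29.4676]
P' = Q + AᵀP(A−BK) = [14.8417 5.3669; 5.3669 30.4676]
tr(P') = 45.3094

45.3094


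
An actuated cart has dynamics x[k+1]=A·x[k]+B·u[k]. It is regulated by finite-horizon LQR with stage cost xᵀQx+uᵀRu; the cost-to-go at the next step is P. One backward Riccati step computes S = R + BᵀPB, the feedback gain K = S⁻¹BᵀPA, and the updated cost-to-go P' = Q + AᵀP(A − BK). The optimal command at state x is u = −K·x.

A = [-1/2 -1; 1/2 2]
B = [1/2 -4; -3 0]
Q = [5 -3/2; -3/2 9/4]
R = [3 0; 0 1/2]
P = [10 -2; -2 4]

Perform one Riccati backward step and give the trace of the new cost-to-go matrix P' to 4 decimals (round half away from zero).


BᵀP = [11.0000 -13.0000; -40.0000 8.0000]
S = R + BᵀPB = [3 0; 0 1/2] + [44.5000 -44.0000; -44.0000 160.0000] = [47.5000 -44.0000; -44.0000 160.5000]
BᵀPA = [-12.0000 -37.0000; 24.0000 56.0000]
K = S⁻¹·BᵀPA = [-0.1530 -0.6109; 0.1076 0.1814]
A−BK = [0.0069 0.0312; 0.0411 0.1674]
AᵀP(A−BK) = [0.0821 0.3149; 0.3149 1.2369]
P' = Q + AᵀP(A−BK) = [5.0821 -1.1851; -1.1851 3.4869]
tr(P') = 8.5690

8.5690


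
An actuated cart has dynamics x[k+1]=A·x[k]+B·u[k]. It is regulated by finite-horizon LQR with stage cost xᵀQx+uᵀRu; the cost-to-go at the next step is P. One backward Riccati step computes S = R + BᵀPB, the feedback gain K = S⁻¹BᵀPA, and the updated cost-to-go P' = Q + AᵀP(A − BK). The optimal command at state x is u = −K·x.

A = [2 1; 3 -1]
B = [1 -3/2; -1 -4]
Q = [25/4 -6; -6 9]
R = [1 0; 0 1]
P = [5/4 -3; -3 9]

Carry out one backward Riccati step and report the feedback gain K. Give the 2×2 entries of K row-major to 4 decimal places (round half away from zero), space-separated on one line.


0.0806 0.4299 -0.6941 0.2122

BᵀP = [4.2500 -12.0000; 10.1250 -31.5000]
S = R + BᵀPB = [1 0; 0 1] + [16.2500 41.6250; 41.6250 110.8125] = [17.2500 41.6250; 41.6250 111.8125]
BᵀPA = [-27.5000 16.2500; -74.2500 41.6250]
K = S⁻¹·BᵀPA = [0.0806 0.4299; -0.6941 0.2122]
A−BK = [0.8783 0.8885; 0.3043 0.2788]
AᵀP(A−BK) = [0.6823 0.0806; 0.0806 0.4299]
P' = Q + AᵀP(A−BK) = [6.9323 -5.9194; -5.9194 9.4299]
tr(P') = 16.3622


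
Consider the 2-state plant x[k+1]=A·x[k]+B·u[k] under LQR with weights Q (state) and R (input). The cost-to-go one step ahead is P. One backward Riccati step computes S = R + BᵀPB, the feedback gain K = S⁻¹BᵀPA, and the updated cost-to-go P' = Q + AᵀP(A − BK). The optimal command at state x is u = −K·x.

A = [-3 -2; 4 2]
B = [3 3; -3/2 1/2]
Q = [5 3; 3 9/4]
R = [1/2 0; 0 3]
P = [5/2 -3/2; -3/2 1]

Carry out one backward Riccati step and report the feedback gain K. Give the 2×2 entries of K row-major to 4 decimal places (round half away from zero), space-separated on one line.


-1.3395 -0.7814 -0.0512 -0.0465

BᵀP = [9.7500 -6.0000; 6.7500 -4.0000]
S = R + BᵀPB = [1/2 0; 0 3] + [38.2500 26.2500; 26.2500 18.2500] = [38.7500 26.2500; 26.2500 21.2500]
BᵀPA = [-53.2500 -31.5000; -36.2500 -21.5000]
K = S⁻¹·BᵀPA = [-1.3395 -0.7814; -0.0512 -0.0465]
A−BK = [1.1721 0.4837; 2.0163 0.8512]
AᵀP(A−BK) = [1.3151 0.7047; 0.7047 0.3860]
P' = Q + AᵀP(A−BK) = [6.3151 3.7047; 3.7047 2.6360]
tr(P') = 8.9512


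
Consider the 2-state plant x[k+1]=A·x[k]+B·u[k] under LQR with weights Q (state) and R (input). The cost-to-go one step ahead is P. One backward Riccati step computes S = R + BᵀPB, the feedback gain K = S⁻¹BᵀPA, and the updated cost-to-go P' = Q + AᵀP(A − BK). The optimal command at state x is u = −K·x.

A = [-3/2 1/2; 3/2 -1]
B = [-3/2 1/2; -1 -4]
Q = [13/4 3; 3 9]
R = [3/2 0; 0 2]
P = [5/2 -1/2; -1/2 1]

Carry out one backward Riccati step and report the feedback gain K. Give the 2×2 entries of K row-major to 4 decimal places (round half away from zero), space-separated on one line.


0.6296 -0.1812 -0.5264 0.2794

BᵀP = [-3.2500 -0.2500; 3.2500 -4.2500]
S = R + BᵀPB = [3/2 0; 0 2] + [5.1250 -0.6250; -0.6250 18.6250] = [6.6250 -0.6250; -0.6250 20.6250]
BᵀPA = [4.5000 -1.3750; -11.2500 5.8750]
K = S⁻¹·BᵀPA = [0.6296 -0.1812; -0.5264 0.2794]
A−BK = [-0.2924 0.0885; 0.0241 -0.0638]
AᵀP(A−BK) = [1.3701 -0.5419; -0.5419 0.2346]
P' = Q + AᵀP(A−BK) = [4.6201 2.4581; 2.4581 9.2346]
tr(P') = 13.8548


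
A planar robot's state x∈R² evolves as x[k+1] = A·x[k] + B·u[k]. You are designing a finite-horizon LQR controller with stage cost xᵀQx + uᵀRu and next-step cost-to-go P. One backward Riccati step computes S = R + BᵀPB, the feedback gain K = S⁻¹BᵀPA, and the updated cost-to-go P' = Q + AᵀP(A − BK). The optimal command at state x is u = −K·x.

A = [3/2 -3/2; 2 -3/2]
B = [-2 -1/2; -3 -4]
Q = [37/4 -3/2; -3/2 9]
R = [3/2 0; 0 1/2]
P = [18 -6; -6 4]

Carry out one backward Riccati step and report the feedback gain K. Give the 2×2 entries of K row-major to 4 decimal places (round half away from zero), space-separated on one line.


BᵀP = [-18.0000 0.0000; 15.0000 -13.0000]
S = R + BᵀPB = [3/2 0; 0 1/2] + [36.0000 9.0000; 9.0000 44.5000] = [37.5000 9.0000; 9.0000 45.0000]
BᵀPA = [-27.0000 27.0000; -3.5000 -3.0000]
K = S⁻¹·BᵀPA = [-0.7367 0.7731; 0.0696 -0.2213]
A−BK = [0.0614 -0.0644; 0.0682 -0.0658]
AᵀP(A−BK) = [0.8527 -0.9006; -0.9006 0.9622]
P' = Q + AᵀP(A−BK) = [10.1027 -2.4006; -2.4006 9.9622]
tr(P') = 20.0649

-0.7367 0.7731 0.0696 -0.2213


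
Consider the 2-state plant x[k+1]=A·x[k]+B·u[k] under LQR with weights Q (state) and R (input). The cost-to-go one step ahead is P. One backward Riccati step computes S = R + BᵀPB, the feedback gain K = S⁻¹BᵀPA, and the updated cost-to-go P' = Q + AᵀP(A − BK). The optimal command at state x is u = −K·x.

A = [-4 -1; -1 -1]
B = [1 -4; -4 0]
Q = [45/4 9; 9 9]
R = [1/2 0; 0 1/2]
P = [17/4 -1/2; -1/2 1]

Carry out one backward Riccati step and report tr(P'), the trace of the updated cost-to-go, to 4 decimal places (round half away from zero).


BᵀP = [6.2500 -4.5000; -17.0000 2.0000]
S = R + BᵀPB = [1/2 0; 0 1/2] + [24.2500 -25.0000; -25.0000 68.0000] = [24.7500 -25.0000; -25.0000 68.5000]
BᵀPA = [-20.5000 -1.7500; 66.0000 15.0000]
K = S⁻¹·BᵀPA = [0.2296 0.2384; 1.0473 0.3060]
A−BK = [-0.0404 -0.0145; -0.0816 -0.0466]
AᵀP(A−BK) = [0.5851 0.1923; 0.1923 0.0776]
P' = Q + AᵀP(A−BK) = [11.8351 9.1923; 9.1923 9.0776]
tr(P') = 20.9127

20.9127


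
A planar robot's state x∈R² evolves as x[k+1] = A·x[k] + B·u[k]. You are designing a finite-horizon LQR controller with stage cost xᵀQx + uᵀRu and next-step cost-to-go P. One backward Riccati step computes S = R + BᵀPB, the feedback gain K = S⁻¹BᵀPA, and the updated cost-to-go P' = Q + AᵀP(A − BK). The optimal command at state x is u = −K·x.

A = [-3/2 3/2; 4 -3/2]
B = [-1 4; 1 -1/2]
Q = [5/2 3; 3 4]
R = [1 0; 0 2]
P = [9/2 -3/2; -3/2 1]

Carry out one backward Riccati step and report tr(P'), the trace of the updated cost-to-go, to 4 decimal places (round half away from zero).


12.4281

BᵀP = [-6.0000 2.5000; 18.7500 -6.5000]
S = R + BᵀPB = [1 0; 0 2] + [8.5000 -25.2500; -25.2500 78.2500] = [9.5000 -25.2500; -25.2500 80.2500]
BᵀPA = [19.0000 -12.7500; -54.1250 37.8750]
K = S⁻¹·BᵀPA = [1.2666 -0.5356; -0.2759 0.3035]
A−BK = [0.8703 -0.2494; 2.5954 -0.8127]
AᵀP(A−BK) = [5.1248 -1.9000; -1.9000 0.8033]
P' = Q + AᵀP(A−BK) = [7.6248 1.1000; 1.1000 4.8033]
tr(P') = 12.4281


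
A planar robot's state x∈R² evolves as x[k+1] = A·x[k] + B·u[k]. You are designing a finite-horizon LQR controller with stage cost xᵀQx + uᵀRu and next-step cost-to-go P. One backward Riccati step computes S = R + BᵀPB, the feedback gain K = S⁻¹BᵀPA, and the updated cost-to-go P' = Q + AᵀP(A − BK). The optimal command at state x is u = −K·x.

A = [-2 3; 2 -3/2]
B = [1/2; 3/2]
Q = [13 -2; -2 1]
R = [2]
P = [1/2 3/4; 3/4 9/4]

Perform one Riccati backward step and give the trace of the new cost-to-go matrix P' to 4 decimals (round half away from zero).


BᵀP = [1.3750 3.7500]
S = R + BᵀPB = [2] + [6.3125] = [8.3125]
BᵀPA = [4.7500 -1.5000]
K = S⁻¹·BᵀPA = [0.5714 -0.1805]
A−BK = [-2.2857 3.0902; 1.1429 -1.2293]
AᵀP(A−BK) = [2.2857 -2.1429; -2.1429 2.5418]
P' = Q + AᵀP(A−BK) = [15.2857 -4.1429; -4.1429 3.5418]
tr(P') = 18.8275

18.8275


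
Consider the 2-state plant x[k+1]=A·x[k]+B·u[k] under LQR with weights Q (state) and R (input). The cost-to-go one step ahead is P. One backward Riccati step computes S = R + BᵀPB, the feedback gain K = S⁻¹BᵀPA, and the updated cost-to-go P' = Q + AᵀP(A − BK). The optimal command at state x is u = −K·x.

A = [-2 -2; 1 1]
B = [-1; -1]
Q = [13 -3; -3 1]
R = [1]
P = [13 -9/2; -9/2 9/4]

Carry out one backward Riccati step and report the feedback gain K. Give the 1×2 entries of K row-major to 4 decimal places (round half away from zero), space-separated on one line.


BᵀP = [-8.5000 2.2500]
S = R + BᵀPB = [1] + [6.2500] = [7.2500]
BᵀPA = [19.2500 19.2500]
K = S⁻¹·BᵀPA = [2.6552 2.6552]
A−BK = [0.6552 0.6552; 3.6552 3.6552]
AᵀP(A−BK) = [21.1379 21.1379; 21.1379 21.1379]
P' = Q + AᵀP(A−BK) = [34.1379 18.1379; 18.1379 22.1379]
tr(P') = 56.2759

2.6552 2.6552


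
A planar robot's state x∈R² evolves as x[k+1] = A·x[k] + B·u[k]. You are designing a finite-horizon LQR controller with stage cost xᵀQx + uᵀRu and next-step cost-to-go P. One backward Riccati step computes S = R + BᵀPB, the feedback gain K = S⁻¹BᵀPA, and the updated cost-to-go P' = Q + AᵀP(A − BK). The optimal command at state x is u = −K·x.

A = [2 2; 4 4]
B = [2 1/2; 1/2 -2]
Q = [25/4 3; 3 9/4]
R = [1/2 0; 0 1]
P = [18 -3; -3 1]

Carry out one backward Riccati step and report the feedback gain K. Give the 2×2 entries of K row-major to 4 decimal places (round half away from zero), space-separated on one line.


1.1688 1.1688 -1.0980 -1.0980

BᵀP = [34.5000 -5.5000; 15.0000 -3.5000]
S = R + BᵀPB = [1/2 0; 0 1] + [66.2500 28.2500; 28.2500 14.5000] = [66.7500 28.2500; 28.2500 15.5000]
BᵀPA = [47.0000 47.0000; 16.0000 16.0000]
K = S⁻¹·BᵀPA = [1.1688 1.1688; -1.0980 -1.0980]
A−BK = [0.2114 0.2114; 1.2196 1.2196]
AᵀP(A−BK) = [2.6336 2.6336; 2.6336 2.6336]
P' = Q + AᵀP(A−BK) = [8.8836 5.6336; 5.6336 4.8836]
tr(P') = 13.7671


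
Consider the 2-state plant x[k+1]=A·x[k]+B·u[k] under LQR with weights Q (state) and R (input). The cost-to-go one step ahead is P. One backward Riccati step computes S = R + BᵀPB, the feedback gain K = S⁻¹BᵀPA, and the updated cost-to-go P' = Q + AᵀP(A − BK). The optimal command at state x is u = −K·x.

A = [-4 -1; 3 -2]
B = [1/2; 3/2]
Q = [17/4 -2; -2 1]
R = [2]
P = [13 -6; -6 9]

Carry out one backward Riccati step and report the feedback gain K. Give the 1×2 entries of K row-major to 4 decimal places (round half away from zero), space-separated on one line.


BᵀP = [-2.5000 10.5000]
S = R + BᵀPB = [2] + [14.5000] = [16.5000]
BᵀPA = [41.5000 -18.5000]
K = S⁻¹·BᵀPA = [2.5152 -1.1212]
A−BK = [-5.2576 -0.4394; -0.7727 -0.3182]
AᵀP(A−BK) = [328.6212 14.5303; 14.5303 4.2576]
P' = Q + AᵀP(A−BK) = [332.8712 12.5303; 12.5303 5.2576]
tr(P') = 338.1288

2.5152 -1.1212


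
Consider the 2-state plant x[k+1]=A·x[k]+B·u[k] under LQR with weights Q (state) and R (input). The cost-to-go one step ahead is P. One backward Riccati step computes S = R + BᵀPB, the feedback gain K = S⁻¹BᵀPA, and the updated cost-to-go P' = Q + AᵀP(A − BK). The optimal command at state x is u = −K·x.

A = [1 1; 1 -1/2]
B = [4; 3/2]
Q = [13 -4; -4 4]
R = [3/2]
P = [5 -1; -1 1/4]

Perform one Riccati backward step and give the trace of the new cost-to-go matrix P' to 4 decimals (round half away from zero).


BᵀP = [18.5000 -3.6250]
S = R + BᵀPB = [3/2] + [68.5625] = [70.0625]
BᵀPA = [14.8750 20.3125]
K = S⁻¹·BᵀPA = [0.2123 0.2899]
A−BK = [0.1508 -0.1597; 0.6815 -0.9349]
AᵀP(A−BK) = [0.0919 0.0624; 0.0624 0.1735]
P' = Q + AᵀP(A−BK) = [13.0919 -3.9376; -3.9376 4.1735]
tr(P') = 17.2654

17.2654


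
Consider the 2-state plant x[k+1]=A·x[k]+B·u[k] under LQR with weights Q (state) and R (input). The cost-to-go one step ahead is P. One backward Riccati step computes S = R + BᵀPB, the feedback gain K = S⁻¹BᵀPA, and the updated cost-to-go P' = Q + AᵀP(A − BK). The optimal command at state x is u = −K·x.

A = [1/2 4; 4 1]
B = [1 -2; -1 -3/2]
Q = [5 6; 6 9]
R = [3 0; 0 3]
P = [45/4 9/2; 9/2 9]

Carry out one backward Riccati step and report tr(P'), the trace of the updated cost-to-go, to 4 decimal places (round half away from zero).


37.7581

BᵀP = [6.7500 -4.5000; -29.2500 -22.5000]
S = R + BᵀPB = [3 0; 0 3] + [11.2500 -6.7500; -6.7500 92.2500] = [14.2500 -6.7500; -6.7500 95.2500]
BᵀPA = [-14.6250 22.5000; -104.6250 -139.5000]
K = S⁻¹·BᵀPA = [-1.6003 0.9160; -1.2118 -1.3997]
A−BK = [-0.3233 0.2847; 0.5819 -0.1835]
AᵀP(A−BK) = [14.6192 -0.2933; -0.2933 9.1389]
P' = Q + AᵀP(A−BK) = [19.6192 5.7067; 5.7067 18.1389]
tr(P') = 37.7581


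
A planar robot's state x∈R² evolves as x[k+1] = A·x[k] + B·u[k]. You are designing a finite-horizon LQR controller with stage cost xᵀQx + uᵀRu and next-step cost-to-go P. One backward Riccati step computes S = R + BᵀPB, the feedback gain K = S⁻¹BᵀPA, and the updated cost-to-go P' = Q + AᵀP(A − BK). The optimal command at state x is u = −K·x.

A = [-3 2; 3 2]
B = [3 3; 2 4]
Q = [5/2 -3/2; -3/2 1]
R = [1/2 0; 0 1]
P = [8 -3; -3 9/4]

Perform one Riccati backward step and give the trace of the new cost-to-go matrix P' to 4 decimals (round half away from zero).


BᵀP = [18.0000 -4.5000; 12.0000 0.0000]
S = R + BᵀPB = [1/2 0; 0 1] + [45.0000 36.0000; 36.0000 36.0000] = [45.5000 36.0000; 36.0000 37.0000]
BᵀPA = [-67.5000 27.0000; -36.0000 24.0000]
K = S⁻¹·BᵀPA = [-3.1006 0.3484; 2.0439 0.3097]
A−BK = [0.1703 0.0258; 1.0258 0.0645]
AᵀP(A−BK) = [10.5358 0.1645; 0.1645 0.1613]
P' = Q + AᵀP(A−BK) = [13.0358 -1.3355; -1.3355 1.1613]
tr(P') = 14.1971

14.1971


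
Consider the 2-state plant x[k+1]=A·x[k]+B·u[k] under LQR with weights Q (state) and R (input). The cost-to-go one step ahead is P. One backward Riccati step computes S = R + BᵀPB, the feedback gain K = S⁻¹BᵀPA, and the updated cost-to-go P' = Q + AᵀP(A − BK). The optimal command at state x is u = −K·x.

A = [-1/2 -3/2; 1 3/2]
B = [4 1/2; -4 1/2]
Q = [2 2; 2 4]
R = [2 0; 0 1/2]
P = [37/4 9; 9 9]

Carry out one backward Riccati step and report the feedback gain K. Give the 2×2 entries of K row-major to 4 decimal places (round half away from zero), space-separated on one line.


-0.1225 -0.2495 0.4705 -0.0066

BᵀP = [1.0000 0.0000; 9.1250 9.0000]
S = R + BᵀPB = [2 0; 0 1/2] + [4.0000 0.5000; 0.5000 9.0625] = [6.0000 0.5000; 0.5000 9.5625]
BᵀPA = [-0.5000 -1.5000; 4.4375 -0.1875]
K = S⁻¹·BᵀPA = [-0.1225 -0.2495; 0.4705 -0.0066]
A−BK = [-0.2451 -0.4989; 0.2746 0.5055]
AᵀP(A−BK) = [0.1636 0.0919; 0.0919 0.1871]
P' = Q + AᵀP(A−BK) = [2.1636 2.0919; 2.0919 4.1871]
tr(P') = 6.3507


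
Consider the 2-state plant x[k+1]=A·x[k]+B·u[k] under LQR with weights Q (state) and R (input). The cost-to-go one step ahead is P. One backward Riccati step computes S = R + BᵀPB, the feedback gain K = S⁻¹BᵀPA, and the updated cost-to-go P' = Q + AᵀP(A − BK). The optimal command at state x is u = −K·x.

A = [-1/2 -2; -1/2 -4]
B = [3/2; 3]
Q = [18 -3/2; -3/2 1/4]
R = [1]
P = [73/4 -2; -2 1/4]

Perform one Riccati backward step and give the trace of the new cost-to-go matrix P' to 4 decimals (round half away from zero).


20.1100

BᵀP = [21.3750 -2.2500]
S = R + BᵀPB = [1] + [25.3125] = [26.3125]
BᵀPA = [-9.5625 -33.7500]
K = S⁻¹·BᵀPA = [-0.3634 -1.2827]
A−BK = [0.0451 -0.0760; 0.5903 -0.1520]
AᵀP(A−BK) = [0.1498 0.4846; 0.4846 1.7102]
P' = Q + AᵀP(A−BK) = [18.1498 -1.0154; -1.0154 1.9602]
tr(P') = 20.1100


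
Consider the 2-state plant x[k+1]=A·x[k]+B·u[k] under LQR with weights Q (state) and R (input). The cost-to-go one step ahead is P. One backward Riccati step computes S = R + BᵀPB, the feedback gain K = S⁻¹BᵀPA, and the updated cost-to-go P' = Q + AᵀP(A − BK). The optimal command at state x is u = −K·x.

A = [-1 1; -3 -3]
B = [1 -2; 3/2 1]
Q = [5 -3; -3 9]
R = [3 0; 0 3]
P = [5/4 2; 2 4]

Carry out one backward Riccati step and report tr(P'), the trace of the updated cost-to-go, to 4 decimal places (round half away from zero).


26.5081

BᵀP = [4.2500 8.0000; -0.5000 0.0000]
S = R + BᵀPB = [3 0; 0 3] + [16.2500 -0.5000; -0.5000 1.0000] = [19.2500 -0.5000; -0.5000 4.0000]
BᵀPA = [-28.2500 -19.7500; 0.5000 -0.5000]
K = S⁻¹·BᵀPA = [-1.4691 -1.0326; -0.0586 -0.2541]
A−BK = [0.3518 1.5244; -0.7378 -1.1971]
AᵀP(A−BK) = [7.7785 5.7068; 5.7068 4.7296]
P' = Q + AᵀP(A−BK) = [12.7785 2.7068; 2.7068 13.7296]
tr(P') = 26.5081


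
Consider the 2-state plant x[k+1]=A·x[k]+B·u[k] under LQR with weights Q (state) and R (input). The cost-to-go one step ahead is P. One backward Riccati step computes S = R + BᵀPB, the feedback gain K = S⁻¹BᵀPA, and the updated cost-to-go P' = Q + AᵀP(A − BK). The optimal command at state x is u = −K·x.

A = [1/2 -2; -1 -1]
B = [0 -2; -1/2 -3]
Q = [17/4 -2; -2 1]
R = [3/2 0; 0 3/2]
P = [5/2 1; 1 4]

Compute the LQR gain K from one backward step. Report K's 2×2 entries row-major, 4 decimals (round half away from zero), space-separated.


0.3421 -0.3158 0.1278 0.5414

BᵀP = [-0.5000 -2.0000; -8.0000 -14.0000]
S = R + BᵀPB = [3/2 0; 0 3/2] + [1.0000 7.0000; 7.0000 58.0000] = [2.5000 7.0000; 7.0000 59.5000]
BᵀPA = [1.7500 3.0000; 10.0000 30.0000]
K = S⁻¹·BᵀPA = [0.3421 -0.3158; 0.1278 0.5414]
A−BK = [0.7556 -0.9173; -0.4455 0.4662]
AᵀP(A−BK) = [1.7481 -1.8609; -1.8609 2.7068]
P' = Q + AᵀP(A−BK) = [5.9981 -3.8609; -3.8609 3.7068]
tr(P') = 9.7049


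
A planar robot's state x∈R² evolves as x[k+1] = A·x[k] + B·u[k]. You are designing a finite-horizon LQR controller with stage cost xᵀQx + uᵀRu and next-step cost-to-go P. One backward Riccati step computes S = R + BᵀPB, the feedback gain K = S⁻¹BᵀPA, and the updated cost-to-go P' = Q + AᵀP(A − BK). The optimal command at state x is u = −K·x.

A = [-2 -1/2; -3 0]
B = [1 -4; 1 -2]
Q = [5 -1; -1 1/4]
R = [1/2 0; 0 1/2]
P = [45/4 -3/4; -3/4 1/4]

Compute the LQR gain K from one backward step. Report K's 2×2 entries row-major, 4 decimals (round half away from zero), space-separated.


-0.4633 0.0190 0.3570 0.1329

BᵀP = [10.5000 -0.5000; -43.5000 2.5000]
S = R + BᵀPB = [1/2 0; 0 1/2] + [10.0000 -41.0000; -41.0000 169.0000] = [10.5000 -41.0000; -41.0000 169.5000]
BᵀPA = [-19.5000 -5.2500; 79.5000 21.7500]
K = S⁻¹·BᵀPA = [-0.4633 0.0190; 0.3570 0.1329]
A−BK = [-0.1089 0.0127; -1.8228 0.2468]
AᵀP(A−BK) = [0.8373 -0.0712; -0.0712 0.0214]
P' = Q + AᵀP(A−BK) = [5.8373 -1.0712; -1.0712 0.2714]
tr(P') = 6.1087


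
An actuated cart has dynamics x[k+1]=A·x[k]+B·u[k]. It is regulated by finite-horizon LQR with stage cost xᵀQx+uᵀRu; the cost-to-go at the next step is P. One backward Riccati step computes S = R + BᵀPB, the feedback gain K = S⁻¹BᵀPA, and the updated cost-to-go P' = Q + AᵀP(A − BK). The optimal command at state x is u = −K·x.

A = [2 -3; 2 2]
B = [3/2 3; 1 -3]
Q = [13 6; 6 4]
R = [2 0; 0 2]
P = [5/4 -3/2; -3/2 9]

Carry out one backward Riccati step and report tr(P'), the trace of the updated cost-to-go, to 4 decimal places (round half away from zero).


21.9740

BᵀP = [0.3750 6.7500; 8.2500 -31.5000]
S = R + BᵀPB = [2 0; 0 2] + [7.3125 -19.1250; -19.1250 119.2500] = [9.3125 -19.1250; -19.1250 121.2500]
BᵀPA = [14.2500 12.3750; -46.5000 -87.7500]
K = S⁻¹·BᵀPA = [1.0984 -0.2328; -0.2103 -0.7604]
A−BK = [0.9831 -0.3694; 0.2708 -0.0485]
AᵀP(A−BK) = [3.5710 -0.5423; -0.5423 1.4030]
P' = Q + AᵀP(A−BK) = [16.5710 5.4577; 5.4577 5.4030]
tr(P') = 21.9740


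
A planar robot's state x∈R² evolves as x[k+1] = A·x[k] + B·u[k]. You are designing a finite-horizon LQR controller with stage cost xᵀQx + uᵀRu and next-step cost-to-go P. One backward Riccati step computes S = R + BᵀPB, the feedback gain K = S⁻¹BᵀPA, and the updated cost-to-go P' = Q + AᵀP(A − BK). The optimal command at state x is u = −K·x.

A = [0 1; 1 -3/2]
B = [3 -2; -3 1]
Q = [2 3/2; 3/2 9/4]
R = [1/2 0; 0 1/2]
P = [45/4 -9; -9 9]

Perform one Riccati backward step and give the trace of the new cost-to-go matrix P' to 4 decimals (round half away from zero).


BᵀP = [60.7500 -54.0000; -31.5000 27.0000]
S = R + BᵀPB = [1/2 0; 0 1/2] + [344.2500 -175.5000; -175.5000 90.0000] = [344.7500 -175.5000; -175.5000 90.5000]
BᵀPA = [-54.0000 141.7500; 27.0000 -72.0000]
K = S⁻¹·BᵀPA = [-0.3716 0.4814; -0.4223 0.1379]
A−BK = [0.2703 -0.1683; 0.3075 -0.1938]
AᵀP(A−BK) = [0.3350 -0.2294; -0.2294 0.1949]
P' = Q + AᵀP(A−BK) = [2.3350 1.2706; 1.2706 2.4449]
tr(P') = 4.7799

4.7799


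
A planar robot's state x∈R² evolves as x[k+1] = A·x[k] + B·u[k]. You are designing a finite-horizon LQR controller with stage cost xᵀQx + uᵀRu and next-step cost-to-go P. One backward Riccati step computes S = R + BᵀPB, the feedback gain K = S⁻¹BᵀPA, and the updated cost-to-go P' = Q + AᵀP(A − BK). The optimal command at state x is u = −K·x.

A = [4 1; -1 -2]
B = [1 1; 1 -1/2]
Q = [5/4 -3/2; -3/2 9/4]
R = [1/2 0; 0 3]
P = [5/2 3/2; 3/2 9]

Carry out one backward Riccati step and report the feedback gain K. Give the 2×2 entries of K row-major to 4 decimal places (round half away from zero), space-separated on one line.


0.5085 -1.0475 1.7017 1.0305

BᵀP = [4.0000 10.5000; 1.7500 -3.0000]
S = R + BᵀPB = [1/2 0; 0 3] + [14.5000 -1.2500; -1.2500 3.2500] = [15.0000 -1.2500; -1.2500 6.2500]
BᵀPA = [5.5000 -17.0000; 10.0000 7.7500]
K = S⁻¹·BᵀPA = [0.5085 -1.0475; 1.7017 1.0305]
A−BK = [1.7898 1.0169; -0.6576 -0.4373]
AᵀP(A−BK) = [17.1864 9.9559; 9.9559 6.7068]
P' = Q + AᵀP(A−BK) = [18.4364 8.4559; 8.4559 8.9568]
tr(P') = 27.3932
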